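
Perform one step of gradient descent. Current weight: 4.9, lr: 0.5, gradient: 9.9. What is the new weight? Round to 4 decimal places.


w_new = w_old - lr * gradient
= 4.9 - 0.5 * 9.9
= 4.9 - (4.95)
= -0.0500

-0.0500


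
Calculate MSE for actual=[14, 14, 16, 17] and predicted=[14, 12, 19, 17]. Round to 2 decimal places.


Differences: [0, 2, -3, 0]
Squared errors: [0, 4, 9, 0]
Sum of squared errors = 13
MSE = 13 / 4 = 3.25

3.25


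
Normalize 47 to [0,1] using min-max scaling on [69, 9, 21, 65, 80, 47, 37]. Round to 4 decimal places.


Min = 9, Max = 80
Range = 80 - 9 = 71
Scaled = (x - min) / (max - min)
= (47 - 9) / 71
= 38 / 71
= 0.5352

0.5352


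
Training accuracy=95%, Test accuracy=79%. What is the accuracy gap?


Gap = train_accuracy - test_accuracy
= 95 - 79
= 16%
This gap suggests the model is overfitting.

16


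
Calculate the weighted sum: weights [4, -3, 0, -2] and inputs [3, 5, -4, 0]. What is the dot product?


Element-wise products:
4 * 3 = 12
-3 * 5 = -15
0 * -4 = 0
-2 * 0 = 0
Sum = 12 + -15 + 0 + 0
= -3

-3


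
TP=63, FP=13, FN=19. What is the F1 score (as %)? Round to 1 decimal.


Precision = TP / (TP + FP) = 63 / 76 = 0.8289
Recall = TP / (TP + FN) = 63 / 82 = 0.7683
F1 = 2 * P * R / (P + R)
= 2 * 0.8289 * 0.7683 / (0.8289 + 0.7683)
= 1.2737 / 1.5972
= 0.7975
As percentage: 79.7%

79.7


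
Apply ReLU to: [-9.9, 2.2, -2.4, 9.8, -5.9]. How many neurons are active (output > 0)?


ReLU(x) = max(0, x) for each element:
ReLU(-9.9) = 0
ReLU(2.2) = 2.2
ReLU(-2.4) = 0
ReLU(9.8) = 9.8
ReLU(-5.9) = 0
Active neurons (>0): 2

2


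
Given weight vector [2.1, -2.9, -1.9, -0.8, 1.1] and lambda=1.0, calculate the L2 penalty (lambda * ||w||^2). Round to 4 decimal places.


Squaring each weight:
2.1^2 = 4.41
(-2.9)^2 = 8.41
(-1.9)^2 = 3.61
(-0.8)^2 = 0.64
1.1^2 = 1.21
Sum of squares = 18.28
Penalty = 1.0 * 18.28 = 18.2800

18.2800


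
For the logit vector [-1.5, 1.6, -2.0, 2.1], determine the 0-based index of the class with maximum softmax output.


Softmax is a monotonic transformation, so it preserves the argmax.
We need to find the index of the maximum logit.
Index 0: -1.5
Index 1: 1.6
Index 2: -2.0
Index 3: 2.1
Maximum logit = 2.1 at index 3

3


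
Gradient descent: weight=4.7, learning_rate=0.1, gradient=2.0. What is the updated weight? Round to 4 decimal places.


w_new = w_old - lr * gradient
= 4.7 - 0.1 * 2.0
= 4.7 - (0.2)
= 4.5000

4.5000


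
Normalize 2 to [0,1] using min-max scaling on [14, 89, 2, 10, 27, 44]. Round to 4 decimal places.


Min = 2, Max = 89
Range = 89 - 2 = 87
Scaled = (x - min) / (max - min)
= (2 - 2) / 87
= 0 / 87
= 0.0000

0.0000


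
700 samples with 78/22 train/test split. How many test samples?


Train samples = 700 * 78% = 546
Test samples = 700 - 546
= 154

154


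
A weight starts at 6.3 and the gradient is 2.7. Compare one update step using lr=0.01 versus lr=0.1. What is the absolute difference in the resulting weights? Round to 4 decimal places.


With lr=0.01: w_new = 6.3 - 0.01 * 2.7 = 6.273
With lr=0.1: w_new = 6.3 - 0.1 * 2.7 = 6.03
Absolute difference = |6.273 - 6.03|
= 0.2430

0.2430


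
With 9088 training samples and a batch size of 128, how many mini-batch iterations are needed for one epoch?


Iterations per epoch = dataset_size / batch_size
= 9088 / 128
= 71

71


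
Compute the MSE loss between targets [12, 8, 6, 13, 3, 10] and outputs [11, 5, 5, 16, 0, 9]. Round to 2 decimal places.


Differences: [1, 3, 1, -3, 3, 1]
Squared errors: [1, 9, 1, 9, 9, 1]
Sum of squared errors = 30
MSE = 30 / 6 = 5.00

5.00


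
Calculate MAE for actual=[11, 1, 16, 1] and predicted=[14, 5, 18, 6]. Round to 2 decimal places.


Absolute errors: [3, 4, 2, 5]
Sum of absolute errors = 14
MAE = 14 / 4 = 3.50

3.50


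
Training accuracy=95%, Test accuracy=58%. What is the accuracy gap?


Gap = train_accuracy - test_accuracy
= 95 - 58
= 37%
This large gap strongly indicates overfitting.

37


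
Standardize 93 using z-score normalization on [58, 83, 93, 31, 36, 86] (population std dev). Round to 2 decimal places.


Mean = (58 + 83 + 93 + 31 + 36 + 86) / 6 = 64.5
Variance = sum((x_i - mean)^2) / n = 598.9167
Std = sqrt(598.9167) = 24.4728
Z = (x - mean) / std
= (93 - 64.5) / 24.4728
= 28.5 / 24.4728
= 1.16

1.16


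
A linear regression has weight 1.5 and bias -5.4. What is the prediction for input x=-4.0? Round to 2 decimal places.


y = 1.5 * -4.0 + (-5.4)
= -6.0 + (-5.4)
= -11.40

-11.40


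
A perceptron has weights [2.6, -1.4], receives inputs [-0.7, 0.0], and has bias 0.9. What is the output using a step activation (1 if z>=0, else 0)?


z = w . x + b
= 2.6*-0.7 + -1.4*0.0 + 0.9
= -1.82 + -0.0 + 0.9
= -1.82 + 0.9
= -0.92
Since z = -0.92 < 0, output = 0

0


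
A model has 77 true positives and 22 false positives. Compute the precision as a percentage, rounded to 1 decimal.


Precision = TP / (TP + FP) * 100
= 77 / (77 + 22)
= 77 / 99
= 0.7778
= 77.8%

77.8


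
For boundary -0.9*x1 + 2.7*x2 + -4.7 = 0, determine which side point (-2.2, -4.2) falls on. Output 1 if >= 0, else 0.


Compute -0.9 * -2.2 + 2.7 * -4.2 + -4.7
= 1.98 + -11.34 + -4.7
= -14.06
Since -14.06 < 0, the point is on the negative side.

0


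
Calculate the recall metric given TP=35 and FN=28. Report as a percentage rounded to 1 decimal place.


Recall = TP / (TP + FN) * 100
= 35 / (35 + 28)
= 35 / 63
= 0.5556
= 55.6%

55.6


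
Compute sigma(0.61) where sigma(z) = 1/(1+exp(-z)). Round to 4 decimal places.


sigmoid(z) = 1 / (1 + exp(-z))
exp(-(0.61)) = exp(-0.61) = 0.5434
1 + 0.5434 = 1.5434
1 / 1.5434 = 0.6479

0.6479


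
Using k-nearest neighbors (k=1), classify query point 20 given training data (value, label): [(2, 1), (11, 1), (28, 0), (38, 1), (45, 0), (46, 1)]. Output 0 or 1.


Distances from query 20:
Point 28 (class 0): distance = 8
K=1 nearest neighbors: classes = [0]
Votes for class 1: 0 / 1
Majority vote => class 0

0


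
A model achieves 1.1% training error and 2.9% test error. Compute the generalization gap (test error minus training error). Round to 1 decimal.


Generalization gap = test_error - train_error
= 2.9 - 1.1
= 1.8%
A small gap suggests good generalization.

1.8


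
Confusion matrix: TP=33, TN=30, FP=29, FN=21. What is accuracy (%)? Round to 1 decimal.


Accuracy = (TP + TN) / (TP + TN + FP + FN) * 100
= (33 + 30) / (33 + 30 + 29 + 21)
= 63 / 113
= 0.5575
= 55.8%

55.8


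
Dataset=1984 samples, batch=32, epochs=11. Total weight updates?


Iterations per epoch = 1984 / 32 = 62
Total updates = iterations_per_epoch * epochs
= 62 * 11
= 682

682


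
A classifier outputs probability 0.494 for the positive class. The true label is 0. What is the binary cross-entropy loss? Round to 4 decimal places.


For y=0: Loss = -log(1-p)
= -log(1 - 0.494)
= -log(0.506)
= -(-0.6812)
= 0.6812

0.6812


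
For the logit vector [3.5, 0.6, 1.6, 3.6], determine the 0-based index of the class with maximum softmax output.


Softmax is a monotonic transformation, so it preserves the argmax.
We need to find the index of the maximum logit.
Index 0: 3.5
Index 1: 0.6
Index 2: 1.6
Index 3: 3.6
Maximum logit = 3.6 at index 3

3


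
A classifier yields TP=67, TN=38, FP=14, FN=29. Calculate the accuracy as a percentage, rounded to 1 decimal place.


Accuracy = (TP + TN) / (TP + TN + FP + FN) * 100
= (67 + 38) / (67 + 38 + 14 + 29)
= 105 / 148
= 0.7095
= 70.9%

70.9


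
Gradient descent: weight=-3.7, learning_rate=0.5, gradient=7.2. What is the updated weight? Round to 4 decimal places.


w_new = w_old - lr * gradient
= -3.7 - 0.5 * 7.2
= -3.7 - (3.6)
= -7.3000

-7.3000


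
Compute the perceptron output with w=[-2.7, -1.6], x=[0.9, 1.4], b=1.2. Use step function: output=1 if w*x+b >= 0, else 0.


z = w . x + b
= -2.7*0.9 + -1.6*1.4 + 1.2
= -2.43 + -2.24 + 1.2
= -4.67 + 1.2
= -3.47
Since z = -3.47 < 0, output = 0

0


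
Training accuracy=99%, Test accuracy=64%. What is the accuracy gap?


Gap = train_accuracy - test_accuracy
= 99 - 64
= 35%
This large gap strongly indicates overfitting.

35


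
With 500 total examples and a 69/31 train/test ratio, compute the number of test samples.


Train samples = 500 * 69% = 345
Test samples = 500 - 345
= 155

155


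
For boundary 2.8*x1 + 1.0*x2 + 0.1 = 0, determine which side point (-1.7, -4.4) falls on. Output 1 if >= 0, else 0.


Compute 2.8 * -1.7 + 1.0 * -4.4 + 0.1
= -4.76 + -4.4 + 0.1
= -9.06
Since -9.06 < 0, the point is on the negative side.

0


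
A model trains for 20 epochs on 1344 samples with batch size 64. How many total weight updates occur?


Iterations per epoch = 1344 / 64 = 21
Total updates = iterations_per_epoch * epochs
= 21 * 20
= 420

420


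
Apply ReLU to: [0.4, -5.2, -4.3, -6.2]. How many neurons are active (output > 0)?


ReLU(x) = max(0, x) for each element:
ReLU(0.4) = 0.4
ReLU(-5.2) = 0
ReLU(-4.3) = 0
ReLU(-6.2) = 0
Active neurons (>0): 1

1


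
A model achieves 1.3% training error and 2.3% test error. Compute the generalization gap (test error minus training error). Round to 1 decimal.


Generalization gap = test_error - train_error
= 2.3 - 1.3
= 1.0%
A small gap suggests good generalization.

1.0


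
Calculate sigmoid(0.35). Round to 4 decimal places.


sigmoid(z) = 1 / (1 + exp(-z))
exp(-(0.35)) = exp(-0.35) = 0.7047
1 + 0.7047 = 1.7047
1 / 1.7047 = 0.5866

0.5866


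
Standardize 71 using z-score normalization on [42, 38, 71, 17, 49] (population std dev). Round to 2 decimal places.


Mean = (42 + 38 + 71 + 17 + 49) / 5 = 43.4
Variance = sum((x_i - mean)^2) / n = 304.24
Std = sqrt(304.24) = 17.4425
Z = (x - mean) / std
= (71 - 43.4) / 17.4425
= 27.6 / 17.4425
= 1.58

1.58


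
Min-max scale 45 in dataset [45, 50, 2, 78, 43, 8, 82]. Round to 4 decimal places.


Min = 2, Max = 82
Range = 82 - 2 = 80
Scaled = (x - min) / (max - min)
= (45 - 2) / 80
= 43 / 80
= 0.5375

0.5375


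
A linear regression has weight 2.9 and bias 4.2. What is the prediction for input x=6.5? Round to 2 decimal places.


y = 2.9 * 6.5 + (4.2)
= 18.85 + (4.2)
= 23.05

23.05


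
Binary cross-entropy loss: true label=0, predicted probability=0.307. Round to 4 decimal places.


For y=0: Loss = -log(1-p)
= -log(1 - 0.307)
= -log(0.693)
= -(-0.3667)
= 0.3667

0.3667


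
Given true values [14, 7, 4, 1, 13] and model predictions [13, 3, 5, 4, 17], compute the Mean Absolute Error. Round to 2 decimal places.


Absolute errors: [1, 4, 1, 3, 4]
Sum of absolute errors = 13
MAE = 13 / 5 = 2.60

2.60


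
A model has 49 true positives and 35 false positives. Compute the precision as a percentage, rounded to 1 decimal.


Precision = TP / (TP + FP) * 100
= 49 / (49 + 35)
= 49 / 84
= 0.5833
= 58.3%

58.3


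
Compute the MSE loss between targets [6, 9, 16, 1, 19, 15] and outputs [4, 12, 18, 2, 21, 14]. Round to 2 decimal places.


Differences: [2, -3, -2, -1, -2, 1]
Squared errors: [4, 9, 4, 1, 4, 1]
Sum of squared errors = 23
MSE = 23 / 6 = 3.83

3.83


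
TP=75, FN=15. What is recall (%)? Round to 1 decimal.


Recall = TP / (TP + FN) * 100
= 75 / (75 + 15)
= 75 / 90
= 0.8333
= 83.3%

83.3


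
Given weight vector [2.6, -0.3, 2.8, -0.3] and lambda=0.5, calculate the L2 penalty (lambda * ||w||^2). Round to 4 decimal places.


Squaring each weight:
2.6^2 = 6.76
(-0.3)^2 = 0.09
2.8^2 = 7.84
(-0.3)^2 = 0.09
Sum of squares = 14.78
Penalty = 0.5 * 14.78 = 7.3900

7.3900


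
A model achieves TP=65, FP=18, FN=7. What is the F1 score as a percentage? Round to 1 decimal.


Precision = TP / (TP + FP) = 65 / 83 = 0.7831
Recall = TP / (TP + FN) = 65 / 72 = 0.9028
F1 = 2 * P * R / (P + R)
= 2 * 0.7831 * 0.9028 / (0.7831 + 0.9028)
= 1.414 / 1.6859
= 0.8387
As percentage: 83.9%

83.9


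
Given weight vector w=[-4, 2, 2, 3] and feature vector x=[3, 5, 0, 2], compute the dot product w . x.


Element-wise products:
-4 * 3 = -12
2 * 5 = 10
2 * 0 = 0
3 * 2 = 6
Sum = -12 + 10 + 0 + 6
= 4

4


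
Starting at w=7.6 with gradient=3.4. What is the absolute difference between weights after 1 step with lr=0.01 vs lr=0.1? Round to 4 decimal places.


With lr=0.01: w_new = 7.6 - 0.01 * 3.4 = 7.566
With lr=0.1: w_new = 7.6 - 0.1 * 3.4 = 7.26
Absolute difference = |7.566 - 7.26|
= 0.3060

0.3060


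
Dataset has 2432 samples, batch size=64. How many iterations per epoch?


Iterations per epoch = dataset_size / batch_size
= 2432 / 64
= 38

38


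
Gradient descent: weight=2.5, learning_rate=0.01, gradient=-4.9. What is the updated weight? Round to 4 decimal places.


w_new = w_old - lr * gradient
= 2.5 - 0.01 * -4.9
= 2.5 - (-0.049)
= 2.5490

2.5490


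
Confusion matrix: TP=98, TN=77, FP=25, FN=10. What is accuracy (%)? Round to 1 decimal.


Accuracy = (TP + TN) / (TP + TN + FP + FN) * 100
= (98 + 77) / (98 + 77 + 25 + 10)
= 175 / 210
= 0.8333
= 83.3%

83.3


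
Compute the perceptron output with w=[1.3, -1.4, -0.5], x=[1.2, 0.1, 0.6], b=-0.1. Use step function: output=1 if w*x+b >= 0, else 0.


z = w . x + b
= 1.3*1.2 + -1.4*0.1 + -0.5*0.6 + -0.1
= 1.56 + -0.14 + -0.3 + -0.1
= 1.12 + -0.1
= 1.02
Since z = 1.02 >= 0, output = 1

1


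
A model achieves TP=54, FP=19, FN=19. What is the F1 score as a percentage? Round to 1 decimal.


Precision = TP / (TP + FP) = 54 / 73 = 0.7397
Recall = TP / (TP + FN) = 54 / 73 = 0.7397
F1 = 2 * P * R / (P + R)
= 2 * 0.7397 * 0.7397 / (0.7397 + 0.7397)
= 1.0944 / 1.4795
= 0.7397
As percentage: 74.0%

74.0


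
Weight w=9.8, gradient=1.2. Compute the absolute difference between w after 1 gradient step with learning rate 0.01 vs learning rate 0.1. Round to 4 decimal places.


With lr=0.01: w_new = 9.8 - 0.01 * 1.2 = 9.788
With lr=0.1: w_new = 9.8 - 0.1 * 1.2 = 9.68
Absolute difference = |9.788 - 9.68|
= 0.1080

0.1080


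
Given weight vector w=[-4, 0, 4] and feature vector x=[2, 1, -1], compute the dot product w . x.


Element-wise products:
-4 * 2 = -8
0 * 1 = 0
4 * -1 = -4
Sum = -8 + 0 + -4
= -12

-12


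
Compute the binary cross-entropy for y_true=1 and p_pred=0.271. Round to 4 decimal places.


For y=1: Loss = -log(p)
= -log(0.271)
= -(-1.3056)
= 1.3056

1.3056


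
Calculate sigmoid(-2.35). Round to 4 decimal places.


sigmoid(z) = 1 / (1 + exp(-z))
exp(-(-2.35)) = exp(2.35) = 10.4856
1 + 10.4856 = 11.4856
1 / 11.4856 = 0.0871

0.0871


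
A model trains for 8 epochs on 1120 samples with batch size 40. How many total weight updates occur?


Iterations per epoch = 1120 / 40 = 28
Total updates = iterations_per_epoch * epochs
= 28 * 8
= 224

224


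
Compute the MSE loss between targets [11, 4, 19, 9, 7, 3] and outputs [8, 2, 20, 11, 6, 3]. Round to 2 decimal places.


Differences: [3, 2, -1, -2, 1, 0]
Squared errors: [9, 4, 1, 4, 1, 0]
Sum of squared errors = 19
MSE = 19 / 6 = 3.17

3.17


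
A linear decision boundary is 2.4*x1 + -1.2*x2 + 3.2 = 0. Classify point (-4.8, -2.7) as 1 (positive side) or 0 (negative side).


Compute 2.4 * -4.8 + -1.2 * -2.7 + 3.2
= -11.52 + 3.24 + 3.2
= -5.08
Since -5.08 < 0, the point is on the negative side.

0


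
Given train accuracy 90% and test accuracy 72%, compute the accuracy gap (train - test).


Gap = train_accuracy - test_accuracy
= 90 - 72
= 18%
This gap suggests the model is overfitting.

18


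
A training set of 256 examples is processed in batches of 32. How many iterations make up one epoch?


Iterations per epoch = dataset_size / batch_size
= 256 / 32
= 8

8


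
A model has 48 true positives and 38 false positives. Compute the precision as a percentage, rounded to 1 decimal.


Precision = TP / (TP + FP) * 100
= 48 / (48 + 38)
= 48 / 86
= 0.5581
= 55.8%

55.8


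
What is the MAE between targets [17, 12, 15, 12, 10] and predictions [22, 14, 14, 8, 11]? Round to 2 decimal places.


Absolute errors: [5, 2, 1, 4, 1]
Sum of absolute errors = 13
MAE = 13 / 5 = 2.60

2.60


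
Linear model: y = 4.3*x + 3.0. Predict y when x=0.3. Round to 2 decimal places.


y = 4.3 * 0.3 + (3.0)
= 1.29 + (3.0)
= 4.29

4.29


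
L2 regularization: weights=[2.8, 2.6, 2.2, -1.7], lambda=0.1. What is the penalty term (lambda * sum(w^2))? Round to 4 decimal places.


Squaring each weight:
2.8^2 = 7.84
2.6^2 = 6.76
2.2^2 = 4.84
(-1.7)^2 = 2.89
Sum of squares = 22.33
Penalty = 0.1 * 22.33 = 2.2330

2.2330


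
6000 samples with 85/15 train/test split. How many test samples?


Train samples = 6000 * 85% = 5100
Test samples = 6000 - 5100
= 900

900


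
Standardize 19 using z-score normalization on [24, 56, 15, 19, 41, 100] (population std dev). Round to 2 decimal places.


Mean = (24 + 56 + 15 + 19 + 41 + 100) / 6 = 42.5
Variance = sum((x_i - mean)^2) / n = 856.9167
Std = sqrt(856.9167) = 29.2731
Z = (x - mean) / std
= (19 - 42.5) / 29.2731
= -23.5 / 29.2731
= -0.80

-0.80


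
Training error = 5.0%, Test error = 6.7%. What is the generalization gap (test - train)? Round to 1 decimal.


Generalization gap = test_error - train_error
= 6.7 - 5.0
= 1.7%
A small gap suggests good generalization.

1.7


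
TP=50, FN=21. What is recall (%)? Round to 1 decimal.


Recall = TP / (TP + FN) * 100
= 50 / (50 + 21)
= 50 / 71
= 0.7042
= 70.4%

70.4


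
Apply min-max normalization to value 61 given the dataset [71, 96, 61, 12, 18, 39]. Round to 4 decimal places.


Min = 12, Max = 96
Range = 96 - 12 = 84
Scaled = (x - min) / (max - min)
= (61 - 12) / 84
= 49 / 84
= 0.5833

0.5833


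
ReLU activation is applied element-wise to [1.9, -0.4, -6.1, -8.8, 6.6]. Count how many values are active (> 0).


ReLU(x) = max(0, x) for each element:
ReLU(1.9) = 1.9
ReLU(-0.4) = 0
ReLU(-6.1) = 0
ReLU(-8.8) = 0
ReLU(6.6) = 6.6
Active neurons (>0): 2

2


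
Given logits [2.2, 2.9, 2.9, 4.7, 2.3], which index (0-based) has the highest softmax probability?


Softmax is a monotonic transformation, so it preserves the argmax.
We need to find the index of the maximum logit.
Index 0: 2.2
Index 1: 2.9
Index 2: 2.9
Index 3: 4.7
Index 4: 2.3
Maximum logit = 4.7 at index 3

3


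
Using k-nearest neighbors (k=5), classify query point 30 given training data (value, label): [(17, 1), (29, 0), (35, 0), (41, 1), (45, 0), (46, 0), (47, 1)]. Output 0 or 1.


Distances from query 30:
Point 29 (class 0): distance = 1
Point 35 (class 0): distance = 5
Point 41 (class 1): distance = 11
Point 17 (class 1): distance = 13
Point 45 (class 0): distance = 15
K=5 nearest neighbors: classes = [0, 0, 1, 1, 0]
Votes for class 1: 2 / 5
Majority vote => class 0

0


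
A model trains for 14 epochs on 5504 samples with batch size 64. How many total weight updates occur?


Iterations per epoch = 5504 / 64 = 86
Total updates = iterations_per_epoch * epochs
= 86 * 14
= 1204

1204


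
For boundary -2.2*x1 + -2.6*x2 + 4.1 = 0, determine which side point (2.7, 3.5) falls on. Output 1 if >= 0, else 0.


Compute -2.2 * 2.7 + -2.6 * 3.5 + 4.1
= -5.94 + -9.1 + 4.1
= -10.94
Since -10.94 < 0, the point is on the negative side.

0


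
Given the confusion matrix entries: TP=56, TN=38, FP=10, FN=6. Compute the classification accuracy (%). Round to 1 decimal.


Accuracy = (TP + TN) / (TP + TN + FP + FN) * 100
= (56 + 38) / (56 + 38 + 10 + 6)
= 94 / 110
= 0.8545
= 85.5%

85.5


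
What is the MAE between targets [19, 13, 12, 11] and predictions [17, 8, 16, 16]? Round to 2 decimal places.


Absolute errors: [2, 5, 4, 5]
Sum of absolute errors = 16
MAE = 16 / 4 = 4.00

4.00


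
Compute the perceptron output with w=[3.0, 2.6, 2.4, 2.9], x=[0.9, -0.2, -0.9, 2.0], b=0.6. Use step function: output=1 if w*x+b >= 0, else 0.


z = w . x + b
= 3.0*0.9 + 2.6*-0.2 + 2.4*-0.9 + 2.9*2.0 + 0.6
= 2.7 + -0.52 + -2.16 + 5.8 + 0.6
= 5.82 + 0.6
= 6.42
Since z = 6.42 >= 0, output = 1

1


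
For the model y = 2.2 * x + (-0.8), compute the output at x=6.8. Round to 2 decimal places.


y = 2.2 * 6.8 + (-0.8)
= 14.96 + (-0.8)
= 14.16

14.16


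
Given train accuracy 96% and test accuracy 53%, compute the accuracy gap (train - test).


Gap = train_accuracy - test_accuracy
= 96 - 53
= 43%
This large gap strongly indicates overfitting.

43


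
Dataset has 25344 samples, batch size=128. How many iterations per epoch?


Iterations per epoch = dataset_size / batch_size
= 25344 / 128
= 198

198


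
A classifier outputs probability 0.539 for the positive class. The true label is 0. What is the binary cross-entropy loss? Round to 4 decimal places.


For y=0: Loss = -log(1-p)
= -log(1 - 0.539)
= -log(0.461)
= -(-0.7744)
= 0.7744

0.7744


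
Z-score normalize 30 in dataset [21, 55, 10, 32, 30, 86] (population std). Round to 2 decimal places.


Mean = (21 + 55 + 10 + 32 + 30 + 86) / 6 = 39.0
Variance = sum((x_i - mean)^2) / n = 626.6667
Std = sqrt(626.6667) = 25.0333
Z = (x - mean) / std
= (30 - 39.0) / 25.0333
= -9.0 / 25.0333
= -0.36

-0.36


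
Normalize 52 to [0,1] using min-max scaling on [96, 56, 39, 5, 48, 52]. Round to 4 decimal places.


Min = 5, Max = 96
Range = 96 - 5 = 91
Scaled = (x - min) / (max - min)
= (52 - 5) / 91
= 47 / 91
= 0.5165

0.5165


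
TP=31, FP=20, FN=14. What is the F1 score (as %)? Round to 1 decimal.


Precision = TP / (TP + FP) = 31 / 51 = 0.6078
Recall = TP / (TP + FN) = 31 / 45 = 0.6889
F1 = 2 * P * R / (P + R)
= 2 * 0.6078 * 0.6889 / (0.6078 + 0.6889)
= 0.8375 / 1.2967
= 0.6458
As percentage: 64.6%

64.6


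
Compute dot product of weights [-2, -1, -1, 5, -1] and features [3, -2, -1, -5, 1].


Element-wise products:
-2 * 3 = -6
-1 * -2 = 2
-1 * -1 = 1
5 * -5 = -25
-1 * 1 = -1
Sum = -6 + 2 + 1 + -25 + -1
= -29

-29


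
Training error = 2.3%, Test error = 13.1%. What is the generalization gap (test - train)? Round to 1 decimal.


Generalization gap = test_error - train_error
= 13.1 - 2.3
= 10.8%
A large gap suggests overfitting.

10.8


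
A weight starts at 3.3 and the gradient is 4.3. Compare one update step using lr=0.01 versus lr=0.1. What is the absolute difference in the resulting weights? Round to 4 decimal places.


With lr=0.01: w_new = 3.3 - 0.01 * 4.3 = 3.257
With lr=0.1: w_new = 3.3 - 0.1 * 4.3 = 2.87
Absolute difference = |3.257 - 2.87|
= 0.3870

0.3870


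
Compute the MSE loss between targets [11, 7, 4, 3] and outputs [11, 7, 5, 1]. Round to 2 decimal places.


Differences: [0, 0, -1, 2]
Squared errors: [0, 0, 1, 4]
Sum of squared errors = 5
MSE = 5 / 4 = 1.25

1.25


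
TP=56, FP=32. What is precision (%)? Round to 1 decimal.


Precision = TP / (TP + FP) * 100
= 56 / (56 + 32)
= 56 / 88
= 0.6364
= 63.6%

63.6


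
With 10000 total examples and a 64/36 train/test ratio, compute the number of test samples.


Train samples = 10000 * 64% = 6400
Test samples = 10000 - 6400
= 3600

3600


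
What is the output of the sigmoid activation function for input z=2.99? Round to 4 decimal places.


sigmoid(z) = 1 / (1 + exp(-z))
exp(-(2.99)) = exp(-2.99) = 0.0503
1 + 0.0503 = 1.0503
1 / 1.0503 = 0.9521

0.9521


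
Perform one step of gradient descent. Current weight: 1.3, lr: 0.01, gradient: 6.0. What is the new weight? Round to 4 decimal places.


w_new = w_old - lr * gradient
= 1.3 - 0.01 * 6.0
= 1.3 - (0.06)
= 1.2400

1.2400


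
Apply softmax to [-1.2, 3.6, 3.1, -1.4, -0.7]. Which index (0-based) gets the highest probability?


Softmax is a monotonic transformation, so it preserves the argmax.
We need to find the index of the maximum logit.
Index 0: -1.2
Index 1: 3.6
Index 2: 3.1
Index 3: -1.4
Index 4: -0.7
Maximum logit = 3.6 at index 1

1


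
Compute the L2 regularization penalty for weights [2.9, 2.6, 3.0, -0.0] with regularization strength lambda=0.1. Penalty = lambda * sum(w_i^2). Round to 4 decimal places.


Squaring each weight:
2.9^2 = 8.41
2.6^2 = 6.76
3.0^2 = 9.0
(-0.0)^2 = 0.0
Sum of squares = 24.17
Penalty = 0.1 * 24.17 = 2.4170

2.4170


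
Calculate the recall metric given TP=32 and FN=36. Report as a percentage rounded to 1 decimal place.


Recall = TP / (TP + FN) * 100
= 32 / (32 + 36)
= 32 / 68
= 0.4706
= 47.1%

47.1


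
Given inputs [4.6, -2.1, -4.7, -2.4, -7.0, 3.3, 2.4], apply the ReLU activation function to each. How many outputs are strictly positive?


ReLU(x) = max(0, x) for each element:
ReLU(4.6) = 4.6
ReLU(-2.1) = 0
ReLU(-4.7) = 0
ReLU(-2.4) = 0
ReLU(-7.0) = 0
ReLU(3.3) = 3.3
ReLU(2.4) = 2.4
Active neurons (>0): 3

3


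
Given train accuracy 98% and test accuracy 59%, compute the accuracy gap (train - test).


Gap = train_accuracy - test_accuracy
= 98 - 59
= 39%
This large gap strongly indicates overfitting.

39


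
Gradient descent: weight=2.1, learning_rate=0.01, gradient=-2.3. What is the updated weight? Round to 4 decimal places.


w_new = w_old - lr * gradient
= 2.1 - 0.01 * -2.3
= 2.1 - (-0.023)
= 2.1230

2.1230


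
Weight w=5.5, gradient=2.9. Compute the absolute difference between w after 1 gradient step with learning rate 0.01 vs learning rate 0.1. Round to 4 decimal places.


With lr=0.01: w_new = 5.5 - 0.01 * 2.9 = 5.471
With lr=0.1: w_new = 5.5 - 0.1 * 2.9 = 5.21
Absolute difference = |5.471 - 5.21|
= 0.2610

0.2610


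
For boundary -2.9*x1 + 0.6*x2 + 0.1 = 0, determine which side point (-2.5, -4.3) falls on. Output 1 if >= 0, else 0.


Compute -2.9 * -2.5 + 0.6 * -4.3 + 0.1
= 7.25 + -2.58 + 0.1
= 4.77
Since 4.77 >= 0, the point is on the positive side.

1


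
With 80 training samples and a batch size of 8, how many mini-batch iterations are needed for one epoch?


Iterations per epoch = dataset_size / batch_size
= 80 / 8
= 10

10


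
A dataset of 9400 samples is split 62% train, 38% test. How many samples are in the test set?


Train samples = 9400 * 62% = 5828
Test samples = 9400 - 5828
= 3572

3572


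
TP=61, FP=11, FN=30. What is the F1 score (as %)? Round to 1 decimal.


Precision = TP / (TP + FP) = 61 / 72 = 0.8472
Recall = TP / (TP + FN) = 61 / 91 = 0.6703
F1 = 2 * P * R / (P + R)
= 2 * 0.8472 * 0.6703 / (0.8472 + 0.6703)
= 1.1358 / 1.5176
= 0.7485
As percentage: 74.8%

74.8


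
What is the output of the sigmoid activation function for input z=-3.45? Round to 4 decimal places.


sigmoid(z) = 1 / (1 + exp(-z))
exp(-(-3.45)) = exp(3.45) = 31.5004
1 + 31.5004 = 32.5004
1 / 32.5004 = 0.0308

0.0308


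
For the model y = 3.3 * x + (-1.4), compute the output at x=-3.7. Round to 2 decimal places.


y = 3.3 * -3.7 + (-1.4)
= -12.21 + (-1.4)
= -13.61

-13.61


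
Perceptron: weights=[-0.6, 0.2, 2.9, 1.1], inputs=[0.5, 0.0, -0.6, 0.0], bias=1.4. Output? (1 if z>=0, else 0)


z = w . x + b
= -0.6*0.5 + 0.2*0.0 + 2.9*-0.6 + 1.1*0.0 + 1.4
= -0.3 + 0.0 + -1.74 + 0.0 + 1.4
= -2.04 + 1.4
= -0.64
Since z = -0.64 < 0, output = 0

0


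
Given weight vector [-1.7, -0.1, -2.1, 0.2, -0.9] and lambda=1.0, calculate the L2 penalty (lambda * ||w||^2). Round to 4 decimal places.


Squaring each weight:
(-1.7)^2 = 2.89
(-0.1)^2 = 0.01
(-2.1)^2 = 4.41
0.2^2 = 0.04
(-0.9)^2 = 0.81
Sum of squares = 8.16
Penalty = 1.0 * 8.16 = 8.1600

8.1600


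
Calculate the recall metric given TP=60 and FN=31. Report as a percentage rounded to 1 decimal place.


Recall = TP / (TP + FN) * 100
= 60 / (60 + 31)
= 60 / 91
= 0.6593
= 65.9%

65.9


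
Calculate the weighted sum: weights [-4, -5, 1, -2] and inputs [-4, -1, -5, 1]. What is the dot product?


Element-wise products:
-4 * -4 = 16
-5 * -1 = 5
1 * -5 = -5
-2 * 1 = -2
Sum = 16 + 5 + -5 + -2
= 14

14


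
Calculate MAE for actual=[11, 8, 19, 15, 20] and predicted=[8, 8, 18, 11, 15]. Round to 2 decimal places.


Absolute errors: [3, 0, 1, 4, 5]
Sum of absolute errors = 13
MAE = 13 / 5 = 2.60

2.60


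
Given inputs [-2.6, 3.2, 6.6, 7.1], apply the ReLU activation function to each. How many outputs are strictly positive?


ReLU(x) = max(0, x) for each element:
ReLU(-2.6) = 0
ReLU(3.2) = 3.2
ReLU(6.6) = 6.6
ReLU(7.1) = 7.1
Active neurons (>0): 3

3


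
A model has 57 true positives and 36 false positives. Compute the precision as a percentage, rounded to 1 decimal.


Precision = TP / (TP + FP) * 100
= 57 / (57 + 36)
= 57 / 93
= 0.6129
= 61.3%

61.3


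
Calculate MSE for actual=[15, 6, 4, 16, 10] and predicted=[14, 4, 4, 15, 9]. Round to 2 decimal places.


Differences: [1, 2, 0, 1, 1]
Squared errors: [1, 4, 0, 1, 1]
Sum of squared errors = 7
MSE = 7 / 5 = 1.40

1.40


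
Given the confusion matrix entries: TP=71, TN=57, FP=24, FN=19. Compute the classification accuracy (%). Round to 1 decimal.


Accuracy = (TP + TN) / (TP + TN + FP + FN) * 100
= (71 + 57) / (71 + 57 + 24 + 19)
= 128 / 171
= 0.7485
= 74.9%

74.9


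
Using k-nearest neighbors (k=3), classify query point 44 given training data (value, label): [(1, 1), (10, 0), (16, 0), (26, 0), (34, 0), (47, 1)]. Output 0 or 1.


Distances from query 44:
Point 47 (class 1): distance = 3
Point 34 (class 0): distance = 10
Point 26 (class 0): distance = 18
K=3 nearest neighbors: classes = [1, 0, 0]
Votes for class 1: 1 / 3
Majority vote => class 0

0


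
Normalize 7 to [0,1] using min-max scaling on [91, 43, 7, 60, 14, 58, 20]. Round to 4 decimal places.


Min = 7, Max = 91
Range = 91 - 7 = 84
Scaled = (x - min) / (max - min)
= (7 - 7) / 84
= 0 / 84
= 0.0000

0.0000


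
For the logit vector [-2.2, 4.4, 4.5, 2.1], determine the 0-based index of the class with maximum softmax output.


Softmax is a monotonic transformation, so it preserves the argmax.
We need to find the index of the maximum logit.
Index 0: -2.2
Index 1: 4.4
Index 2: 4.5
Index 3: 2.1
Maximum logit = 4.5 at index 2

2


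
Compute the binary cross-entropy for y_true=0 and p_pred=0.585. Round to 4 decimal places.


For y=0: Loss = -log(1-p)
= -log(1 - 0.585)
= -log(0.415)
= -(-0.8795)
= 0.8795

0.8795


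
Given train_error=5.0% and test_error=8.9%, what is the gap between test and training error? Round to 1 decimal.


Generalization gap = test_error - train_error
= 8.9 - 5.0
= 3.9%
A moderate gap.

3.9


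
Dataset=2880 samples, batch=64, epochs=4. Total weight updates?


Iterations per epoch = 2880 / 64 = 45
Total updates = iterations_per_epoch * epochs
= 45 * 4
= 180

180


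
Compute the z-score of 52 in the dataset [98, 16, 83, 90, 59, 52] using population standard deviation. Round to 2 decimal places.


Mean = (98 + 16 + 83 + 90 + 59 + 52) / 6 = 66.3333
Variance = sum((x_i - mean)^2) / n = 772.2222
Std = sqrt(772.2222) = 27.7889
Z = (x - mean) / std
= (52 - 66.3333) / 27.7889
= -14.3333 / 27.7889
= -0.52

-0.52


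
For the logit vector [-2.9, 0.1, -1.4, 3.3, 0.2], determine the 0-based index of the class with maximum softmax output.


Softmax is a monotonic transformation, so it preserves the argmax.
We need to find the index of the maximum logit.
Index 0: -2.9
Index 1: 0.1
Index 2: -1.4
Index 3: 3.3
Index 4: 0.2
Maximum logit = 3.3 at index 3

3


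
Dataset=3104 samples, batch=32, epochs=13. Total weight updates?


Iterations per epoch = 3104 / 32 = 97
Total updates = iterations_per_epoch * epochs
= 97 * 13
= 1261

1261


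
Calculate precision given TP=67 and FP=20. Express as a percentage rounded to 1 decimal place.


Precision = TP / (TP + FP) * 100
= 67 / (67 + 20)
= 67 / 87
= 0.7701
= 77.0%

77.0


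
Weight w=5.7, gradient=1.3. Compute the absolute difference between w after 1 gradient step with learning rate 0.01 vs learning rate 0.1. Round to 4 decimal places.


With lr=0.01: w_new = 5.7 - 0.01 * 1.3 = 5.687
With lr=0.1: w_new = 5.7 - 0.1 * 1.3 = 5.57
Absolute difference = |5.687 - 5.57|
= 0.1170

0.1170


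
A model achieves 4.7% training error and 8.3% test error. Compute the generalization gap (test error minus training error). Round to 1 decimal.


Generalization gap = test_error - train_error
= 8.3 - 4.7
= 3.6%
A moderate gap.

3.6


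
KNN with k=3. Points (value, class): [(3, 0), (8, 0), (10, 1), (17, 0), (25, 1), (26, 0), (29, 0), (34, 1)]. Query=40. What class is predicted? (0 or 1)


Distances from query 40:
Point 34 (class 1): distance = 6
Point 29 (class 0): distance = 11
Point 26 (class 0): distance = 14
K=3 nearest neighbors: classes = [1, 0, 0]
Votes for class 1: 1 / 3
Majority vote => class 0

0


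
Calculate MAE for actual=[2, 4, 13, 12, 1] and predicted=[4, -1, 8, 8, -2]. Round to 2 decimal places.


Absolute errors: [2, 5, 5, 4, 3]
Sum of absolute errors = 19
MAE = 19 / 5 = 3.80

3.80


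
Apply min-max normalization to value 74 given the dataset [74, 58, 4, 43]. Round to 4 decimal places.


Min = 4, Max = 74
Range = 74 - 4 = 70
Scaled = (x - min) / (max - min)
= (74 - 4) / 70
= 70 / 70
= 1.0000

1.0000


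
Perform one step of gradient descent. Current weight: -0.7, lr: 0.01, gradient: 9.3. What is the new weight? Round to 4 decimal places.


w_new = w_old - lr * gradient
= -0.7 - 0.01 * 9.3
= -0.7 - (0.093)
= -0.7930

-0.7930


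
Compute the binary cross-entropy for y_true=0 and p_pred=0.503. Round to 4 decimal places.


For y=0: Loss = -log(1-p)
= -log(1 - 0.503)
= -log(0.497)
= -(-0.6992)
= 0.6992

0.6992


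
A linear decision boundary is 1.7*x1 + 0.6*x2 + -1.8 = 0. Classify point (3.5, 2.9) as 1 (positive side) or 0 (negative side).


Compute 1.7 * 3.5 + 0.6 * 2.9 + -1.8
= 5.95 + 1.74 + -1.8
= 5.89
Since 5.89 >= 0, the point is on the positive side.

1


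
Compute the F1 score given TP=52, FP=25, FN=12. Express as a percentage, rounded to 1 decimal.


Precision = TP / (TP + FP) = 52 / 77 = 0.6753
Recall = TP / (TP + FN) = 52 / 64 = 0.8125
F1 = 2 * P * R / (P + R)
= 2 * 0.6753 * 0.8125 / (0.6753 + 0.8125)
= 1.0974 / 1.4878
= 0.7376
As percentage: 73.8%

73.8


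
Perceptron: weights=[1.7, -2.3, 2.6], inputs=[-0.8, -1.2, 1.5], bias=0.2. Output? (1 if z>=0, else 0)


z = w . x + b
= 1.7*-0.8 + -2.3*-1.2 + 2.6*1.5 + 0.2
= -1.36 + 2.76 + 3.9 + 0.2
= 5.3 + 0.2
= 5.5
Since z = 5.5 >= 0, output = 1

1


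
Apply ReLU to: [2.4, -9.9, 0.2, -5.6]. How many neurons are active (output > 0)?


ReLU(x) = max(0, x) for each element:
ReLU(2.4) = 2.4
ReLU(-9.9) = 0
ReLU(0.2) = 0.2
ReLU(-5.6) = 0
Active neurons (>0): 2

2


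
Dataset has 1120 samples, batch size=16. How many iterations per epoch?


Iterations per epoch = dataset_size / batch_size
= 1120 / 16
= 70

70


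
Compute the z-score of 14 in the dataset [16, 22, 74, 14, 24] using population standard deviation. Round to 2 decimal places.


Mean = (16 + 22 + 74 + 14 + 24) / 5 = 30.0
Variance = sum((x_i - mean)^2) / n = 497.6
Std = sqrt(497.6) = 22.3069
Z = (x - mean) / std
= (14 - 30.0) / 22.3069
= -16.0 / 22.3069
= -0.72

-0.72


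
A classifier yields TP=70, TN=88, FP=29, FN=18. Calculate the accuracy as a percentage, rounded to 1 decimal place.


Accuracy = (TP + TN) / (TP + TN + FP + FN) * 100
= (70 + 88) / (70 + 88 + 29 + 18)
= 158 / 205
= 0.7707
= 77.1%

77.1


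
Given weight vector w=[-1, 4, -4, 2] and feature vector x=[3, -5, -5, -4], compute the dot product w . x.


Element-wise products:
-1 * 3 = -3
4 * -5 = -20
-4 * -5 = 20
2 * -4 = -8
Sum = -3 + -20 + 20 + -8
= -11

-11


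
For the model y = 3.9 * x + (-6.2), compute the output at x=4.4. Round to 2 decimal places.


y = 3.9 * 4.4 + (-6.2)
= 17.16 + (-6.2)
= 10.96

10.96


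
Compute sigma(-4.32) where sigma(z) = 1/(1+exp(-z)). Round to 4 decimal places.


sigmoid(z) = 1 / (1 + exp(-z))
exp(-(-4.32)) = exp(4.32) = 75.1886
1 + 75.1886 = 76.1886
1 / 76.1886 = 0.0131

0.0131


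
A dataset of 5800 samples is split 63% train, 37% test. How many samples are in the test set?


Train samples = 5800 * 63% = 3654
Test samples = 5800 - 3654
= 2146

2146


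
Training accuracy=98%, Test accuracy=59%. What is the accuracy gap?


Gap = train_accuracy - test_accuracy
= 98 - 59
= 39%
This large gap strongly indicates overfitting.

39


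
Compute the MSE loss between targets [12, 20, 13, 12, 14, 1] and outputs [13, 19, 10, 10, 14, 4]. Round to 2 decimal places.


Differences: [-1, 1, 3, 2, 0, -3]
Squared errors: [1, 1, 9, 4, 0, 9]
Sum of squared errors = 24
MSE = 24 / 6 = 4.00

4.00


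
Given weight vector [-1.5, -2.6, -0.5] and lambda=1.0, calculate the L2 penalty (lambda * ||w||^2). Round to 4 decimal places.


Squaring each weight:
(-1.5)^2 = 2.25
(-2.6)^2 = 6.76
(-0.5)^2 = 0.25
Sum of squares = 9.26
Penalty = 1.0 * 9.26 = 9.2600

9.2600


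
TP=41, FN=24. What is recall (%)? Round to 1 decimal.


Recall = TP / (TP + FN) * 100
= 41 / (41 + 24)
= 41 / 65
= 0.6308
= 63.1%

63.1


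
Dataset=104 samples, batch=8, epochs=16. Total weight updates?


Iterations per epoch = 104 / 8 = 13
Total updates = iterations_per_epoch * epochs
= 13 * 16
= 208

208


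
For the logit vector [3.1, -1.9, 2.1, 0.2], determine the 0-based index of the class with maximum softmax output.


Softmax is a monotonic transformation, so it preserves the argmax.
We need to find the index of the maximum logit.
Index 0: 3.1
Index 1: -1.9
Index 2: 2.1
Index 3: 0.2
Maximum logit = 3.1 at index 0

0


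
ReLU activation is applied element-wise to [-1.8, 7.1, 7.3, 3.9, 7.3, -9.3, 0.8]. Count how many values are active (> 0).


ReLU(x) = max(0, x) for each element:
ReLU(-1.8) = 0
ReLU(7.1) = 7.1
ReLU(7.3) = 7.3
ReLU(3.9) = 3.9
ReLU(7.3) = 7.3
ReLU(-9.3) = 0
ReLU(0.8) = 0.8
Active neurons (>0): 5

5


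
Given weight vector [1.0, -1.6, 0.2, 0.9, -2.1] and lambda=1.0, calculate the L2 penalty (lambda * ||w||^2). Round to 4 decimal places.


Squaring each weight:
1.0^2 = 1.0
(-1.6)^2 = 2.56
0.2^2 = 0.04
0.9^2 = 0.81
(-2.1)^2 = 4.41
Sum of squares = 8.82
Penalty = 1.0 * 8.82 = 8.8200

8.8200


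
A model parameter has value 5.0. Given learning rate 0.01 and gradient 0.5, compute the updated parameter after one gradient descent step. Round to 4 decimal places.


w_new = w_old - lr * gradient
= 5.0 - 0.01 * 0.5
= 5.0 - (0.005)
= 4.9950

4.9950


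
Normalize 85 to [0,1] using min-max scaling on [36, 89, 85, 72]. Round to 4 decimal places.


Min = 36, Max = 89
Range = 89 - 36 = 53
Scaled = (x - min) / (max - min)
= (85 - 36) / 53
= 49 / 53
= 0.9245

0.9245


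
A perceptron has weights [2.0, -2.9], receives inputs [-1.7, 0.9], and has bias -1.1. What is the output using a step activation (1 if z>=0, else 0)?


z = w . x + b
= 2.0*-1.7 + -2.9*0.9 + -1.1
= -3.4 + -2.61 + -1.1
= -6.01 + -1.1
= -7.11
Since z = -7.11 < 0, output = 0

0


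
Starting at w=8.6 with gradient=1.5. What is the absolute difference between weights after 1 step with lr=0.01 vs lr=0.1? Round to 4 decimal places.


With lr=0.01: w_new = 8.6 - 0.01 * 1.5 = 8.585
With lr=0.1: w_new = 8.6 - 0.1 * 1.5 = 8.45
Absolute difference = |8.585 - 8.45|
= 0.1350

0.1350


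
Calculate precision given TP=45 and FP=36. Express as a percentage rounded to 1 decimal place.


Precision = TP / (TP + FP) * 100
= 45 / (45 + 36)
= 45 / 81
= 0.5556
= 55.6%

55.6


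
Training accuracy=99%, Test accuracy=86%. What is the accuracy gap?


Gap = train_accuracy - test_accuracy
= 99 - 86
= 13%
This gap suggests the model is overfitting.

13


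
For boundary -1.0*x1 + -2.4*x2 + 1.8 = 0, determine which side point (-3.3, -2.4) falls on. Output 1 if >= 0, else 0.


Compute -1.0 * -3.3 + -2.4 * -2.4 + 1.8
= 3.3 + 5.76 + 1.8
= 10.86
Since 10.86 >= 0, the point is on the positive side.

1


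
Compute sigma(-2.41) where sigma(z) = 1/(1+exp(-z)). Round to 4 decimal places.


sigmoid(z) = 1 / (1 + exp(-z))
exp(-(-2.41)) = exp(2.41) = 11.134
1 + 11.134 = 12.134
1 / 12.134 = 0.0824

0.0824


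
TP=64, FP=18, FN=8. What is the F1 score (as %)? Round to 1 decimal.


Precision = TP / (TP + FP) = 64 / 82 = 0.7805
Recall = TP / (TP + FN) = 64 / 72 = 0.8889
F1 = 2 * P * R / (P + R)
= 2 * 0.7805 * 0.8889 / (0.7805 + 0.8889)
= 1.3875 / 1.6694
= 0.8312
As percentage: 83.1%

83.1


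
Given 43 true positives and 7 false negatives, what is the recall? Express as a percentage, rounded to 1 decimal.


Recall = TP / (TP + FN) * 100
= 43 / (43 + 7)
= 43 / 50
= 0.86
= 86.0%

86.0
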